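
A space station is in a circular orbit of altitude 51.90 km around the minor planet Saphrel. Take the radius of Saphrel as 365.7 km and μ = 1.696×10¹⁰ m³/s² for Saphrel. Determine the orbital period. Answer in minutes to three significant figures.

r = 365.7 + 51.90 = 417.60 km = 4.1760×10⁵ m.
Kepler's third law: T = 2π√(r³/μ) = 2π√((4.176×10⁵)³ / 1.696×10¹⁰).
r³/μ = 4.294×10⁶ s², so T = 2π × 2.072×10³ = 1.302×10⁴ s.
Converting: 1.302×10⁴ s ÷ 60.00 = 217.0 minutes.

T ≈ 217 minutes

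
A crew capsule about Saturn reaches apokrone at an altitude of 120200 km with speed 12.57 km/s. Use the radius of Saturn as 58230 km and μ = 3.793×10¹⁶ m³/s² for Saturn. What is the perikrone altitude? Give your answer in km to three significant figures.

r_a = 58230 + 120200 = 1.7843×10⁵ km = 1.784×10⁸ m.
Specific energy ε = v²/2 − μ/r = -1.336×10⁸ J/kg, so a = −μ/(2ε) = 1.420×10⁸ m.
The apsides satisfy r_p + r_a = 2a, so the perikrone radius is 2a − r_a = 1.055×10⁸ m = 1.0553×10⁵ km.
Perikrone altitude = 1.0553×10⁵ − 58230 = 47303 km.

perikrone altitude ≈ 47300 km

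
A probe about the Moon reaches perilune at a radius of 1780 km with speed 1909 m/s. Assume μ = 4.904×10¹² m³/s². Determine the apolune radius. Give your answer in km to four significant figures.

r_p = 1.780×10⁶ m.
Specific energy ε = v²/2 − μ/r = -9.329×10⁵ J/kg, so a = −μ/(2ε) = 2.628×10⁶ m.
The apsides satisfy r_p + r_a = 2a, so the apolune radius is 2a − r_p = 3.477×10⁶ m = 3476.6 km.

apolune radius ≈ 3477 km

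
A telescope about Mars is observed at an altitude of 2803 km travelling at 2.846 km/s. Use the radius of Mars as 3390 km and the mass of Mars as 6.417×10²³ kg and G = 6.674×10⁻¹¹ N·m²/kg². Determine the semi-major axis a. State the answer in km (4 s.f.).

μ = GM = 6.674×10⁻¹¹ × 6.417×10²³ = 4.283×10¹³ m³/s².
r = 3390 + 2803 = 6193.0 km = 6.193×10⁶ m.
Specific orbital energy ε = v²/2 − μ/r = (2846)²/2 − 4.283×10¹³/6.193×10⁶ = -2.866×10⁶ J/kg.
Since ε = −μ/(2a), a = −μ/(2ε) = 7.473×10⁶ m = 7472.8 km.

a ≈ 7473 km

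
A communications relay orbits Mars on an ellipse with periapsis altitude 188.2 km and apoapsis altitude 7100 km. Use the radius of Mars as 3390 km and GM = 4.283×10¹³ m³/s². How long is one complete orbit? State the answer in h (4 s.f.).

r_p = 3390 + 188.2 = 3578.2 km = 3.5782×10⁶ m.
r_a = 3390 + 7100 = 10490 km = 1.0490×10⁷ m.
Semi-major axis a = (r_p + r_a)/2 = (3578.2 + 10490)/2 = 7034.1 km = 7.034×10⁶ m.
By Kepler's third law T = 2π√(a³/μ) = 2π × 2.851×10³ = 1.791×10⁴ s.
= 4.975 h.

T ≈ 4.975 h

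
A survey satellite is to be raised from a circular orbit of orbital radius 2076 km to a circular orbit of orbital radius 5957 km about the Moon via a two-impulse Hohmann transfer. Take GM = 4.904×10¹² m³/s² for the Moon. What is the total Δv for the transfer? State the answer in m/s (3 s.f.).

Δv_total ≈ 590 m/s

r₁ = 2076 km = 2.076×10⁶ m.
r₂ = 5957 km = 5.957×10⁶ m.
Transfer ellipse a_t = (r₁ + r₂)/2 = 4.016×10⁶ m.
At r₁: circular v_c1 = √(μ/r₁) = 1537 m/s; transfer-perilune v_p = √[μ(2/r₁ − 1/a_t)] = 1872 m/s.
Δv₁ = v_p − v_c1 = 334.8 m/s.
At r₂: circular v_c2 = √(μ/r₂) = 907.3 m/s; transfer-apolune v_a = √[μ(2/r₂ − 1/a_t)] = 652.3 m/s.
Δv₂ = v_c2 − v_a = 255.0 m/s.
Total Δv = Δv₁ + Δv₂ = 589.8 m/s.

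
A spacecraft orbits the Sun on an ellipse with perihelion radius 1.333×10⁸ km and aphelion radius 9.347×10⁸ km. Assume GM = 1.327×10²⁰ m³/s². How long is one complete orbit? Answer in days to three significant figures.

Semi-major axis a = (r_p + r_a)/2 = (1.3330×10⁸ + 9.3470×10⁸)/2 = 5.3400×10⁸ km = 5.340×10¹¹ m.
By Kepler's third law T = 2π√(a³/μ) = 2π × 3.387×10⁷ = 2.128×10⁸ s.
= 2463 days.

T ≈ 2460 days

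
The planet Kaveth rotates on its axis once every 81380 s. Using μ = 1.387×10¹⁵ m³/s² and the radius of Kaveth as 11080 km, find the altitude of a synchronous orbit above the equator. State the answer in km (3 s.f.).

A synchronous orbit has period T, so by Kepler's third law a = (μT²/4π²)^(1/3).
μT²/4π² = 1.387×10¹⁵ × (8.138×10⁴)² / 39.48 = 2.327×10²³ m³.
a = 6.151×10⁷ m = 61506 km.
Altitude h = a − R = 61506 − 11080 = 50426 km.

h_sync ≈ 50400 km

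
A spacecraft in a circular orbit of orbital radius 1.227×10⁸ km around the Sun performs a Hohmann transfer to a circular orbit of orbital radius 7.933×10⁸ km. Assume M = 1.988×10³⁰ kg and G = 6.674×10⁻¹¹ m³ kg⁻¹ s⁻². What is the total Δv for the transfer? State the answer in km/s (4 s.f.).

Δv_total ≈ 16.63 km/s

μ = GM = 6.674×10⁻¹¹ × 1.988×10³⁰ = 1.327×10²⁰ m³/s².
r₁ = 1.227×10⁸ km = 1.227×10¹¹ m.
r₂ = 7.933×10⁸ km = 7.933×10¹¹ m.
Transfer ellipse a_t = (r₁ + r₂)/2 = 4.580×10¹¹ m.
At r₁: circular v_c1 = √(μ/r₁) = 32880 m/s; transfer-perihelion v_p = √[μ(2/r₁ − 1/a_t)] = 43280 m/s.
Δv₁ = v_p − v_c1 = 10390 m/s.
At r₂: circular v_c2 = √(μ/r₂) = 12930 m/s; transfer-aphelion v_a = √[μ(2/r₂ − 1/a_t)] = 6694 m/s.
Δv₂ = v_c2 − v_a = 6239 m/s.
Total Δv = Δv₁ + Δv₂ = 16630 m/s = 16.63 km/s.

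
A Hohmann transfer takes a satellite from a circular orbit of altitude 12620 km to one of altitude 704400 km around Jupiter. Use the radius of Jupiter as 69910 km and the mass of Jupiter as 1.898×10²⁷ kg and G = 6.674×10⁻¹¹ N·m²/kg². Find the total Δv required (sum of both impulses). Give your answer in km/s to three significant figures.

μ = GM = 6.674×10⁻¹¹ × 1.898×10²⁷ = 1.267×10¹⁷ m³/s².
r₁ = 69910 + 12620 = 82530 km = 8.2530×10⁷ m.
r₂ = 69910 + 704400 = 774310 km = 7.7431×10⁸ m.
Transfer ellipse a_t = (r₁ + r₂)/2 = 4.284×10⁸ m.
At r₁: circular v_c1 = √(μ/r₁) = 39180 m/s; transfer-perijove v_p = √[μ(2/r₁ − 1/a_t)] = 52670 m/s.
Δv₁ = v_p − v_c1 = 13490 m/s.
At r₂: circular v_c2 = √(μ/r₂) = 12790 m/s; transfer-apojove v_a = √[μ(2/r₂ − 1/a_t)] = 5614 m/s.
Δv₂ = v_c2 − v_a = 7177 m/s.
Total Δv = Δv₁ + Δv₂ = 20670 m/s = 20.67 km/s.

Δv_total ≈ 20.7 km/s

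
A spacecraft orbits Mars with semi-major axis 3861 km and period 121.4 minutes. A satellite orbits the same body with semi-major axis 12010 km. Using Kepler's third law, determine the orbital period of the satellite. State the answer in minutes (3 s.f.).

Kepler's third law: T² ∝ a³, so T₂ = T₁ (a₂/a₁)^(3/2).
a₂/a₁ = 3.111, (a₂/a₁)^(3/2) = 5.486.
T₂ = 121.4 × 5.486 = 666.0 minutes.

T₂ ≈ 666 minutes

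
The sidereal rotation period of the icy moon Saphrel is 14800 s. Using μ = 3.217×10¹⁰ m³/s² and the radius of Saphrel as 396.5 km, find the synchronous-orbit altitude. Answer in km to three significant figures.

h_sync ≈ 167 km

A synchronous orbit has period T, so by Kepler's third law a = (μT²/4π²)^(1/3).
μT²/4π² = 3.217×10¹⁰ × (1.480×10⁴)² / 39.48 = 1.785×10¹⁷ m³.
a = 5.630×10⁵ m = 563.04 km.
Altitude h = a − R = 563.04 − 396.5 = 166.54 km.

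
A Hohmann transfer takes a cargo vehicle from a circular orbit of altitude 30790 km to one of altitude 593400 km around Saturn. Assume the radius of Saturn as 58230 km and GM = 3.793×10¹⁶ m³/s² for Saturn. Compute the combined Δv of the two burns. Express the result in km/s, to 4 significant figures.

Δv_total ≈ 10.63 km/s

r₁ = 58230 + 30790 = 89020 km = 8.9020×10⁷ m.
r₂ = 58230 + 593400 = 651630 km = 6.5163×10⁸ m.
Transfer ellipse a_t = (r₁ + r₂)/2 = 3.703×10⁸ m.
At r₁: circular v_c1 = √(μ/r₁) = 20640 m/s; transfer-perikrone v_p = √[μ(2/r₁ − 1/a_t)] = 27380 m/s.
Δv₁ = v_p − v_c1 = 6740 m/s.
At r₂: circular v_c2 = √(μ/r₂) = 7629 m/s; transfer-apokrone v_a = √[μ(2/r₂ − 1/a_t)] = 3741 m/s.
Δv₂ = v_c2 − v_a = 3889 m/s.
Total Δv = Δv₁ + Δv₂ = 10630 m/s = 10.63 km/s.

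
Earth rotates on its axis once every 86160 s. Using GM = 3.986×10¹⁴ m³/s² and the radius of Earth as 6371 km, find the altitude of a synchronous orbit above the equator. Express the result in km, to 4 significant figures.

A synchronous orbit has period T, so by Kepler's third law a = (μT²/4π²)^(1/3).
μT²/4π² = 3.986×10¹⁴ × (8.616×10⁴)² / 39.48 = 7.495×10²² m³.
a = 4.216×10⁷ m = 42163 km.
Altitude h = a − R = 42163 − 6371 = 35792 km.

h_sync ≈ 35790 km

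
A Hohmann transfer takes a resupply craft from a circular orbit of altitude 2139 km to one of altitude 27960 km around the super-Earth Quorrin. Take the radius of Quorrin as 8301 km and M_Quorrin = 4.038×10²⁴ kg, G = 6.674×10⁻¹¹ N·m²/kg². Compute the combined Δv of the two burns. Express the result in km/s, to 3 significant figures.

Δv_total ≈ 2.15 km/s

μ = GM = 6.674×10⁻¹¹ × 4.038×10²⁴ = 2.695×10¹⁴ m³/s².
r₁ = 8301 + 2139 = 10440 km = 1.0440×10⁷ m.
r₂ = 8301 + 27960 = 36261 km = 3.6261×10⁷ m.
Transfer ellipse a_t = (r₁ + r₂)/2 = 2.335×10⁷ m.
At r₁: circular v_c1 = √(μ/r₁) = 5081 m/s; transfer-periapsis v_p = √[μ(2/r₁ − 1/a_t)] = 6331 m/s.
Δv₁ = v_p − v_c1 = 1251 m/s.
At r₂: circular v_c2 = √(μ/r₂) = 2726 m/s; transfer-apoapsis v_a = √[μ(2/r₂ − 1/a_t)] = 1823 m/s.
Δv₂ = v_c2 − v_a = 903.3 m/s.
Total Δv = Δv₁ + Δv₂ = 2154 m/s = 2.154 km/s.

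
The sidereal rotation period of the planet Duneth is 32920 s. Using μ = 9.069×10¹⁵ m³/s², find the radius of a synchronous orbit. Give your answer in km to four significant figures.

A synchronous orbit has period T, so by Kepler's third law a = (μT²/4π²)^(1/3).
μT²/4π² = 9.069×10¹⁵ × (3.292×10⁴)² / 39.48 = 2.490×10²³ m³.
a = 6.291×10⁷ m = 62908 km.

r_sync ≈ 62910 km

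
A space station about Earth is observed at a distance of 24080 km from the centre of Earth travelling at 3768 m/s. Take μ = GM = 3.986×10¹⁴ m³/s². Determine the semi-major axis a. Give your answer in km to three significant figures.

r = 2.408×10⁷ m.
Specific orbital energy ε = v²/2 − μ/r = (3768)²/2 − 3.986×10¹⁴/2.408×10⁷ = -9.454×10⁶ J/kg.
Since ε = −μ/(2a), a = −μ/(2ε) = 2.108×10⁷ m = 21080 km.

a ≈ 21100 km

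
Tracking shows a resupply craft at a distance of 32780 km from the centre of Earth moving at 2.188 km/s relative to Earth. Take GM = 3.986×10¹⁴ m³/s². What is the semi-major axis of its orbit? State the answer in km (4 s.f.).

a ≈ 20410 km

r = 3.278×10⁷ m.
Specific orbital energy ε = v²/2 − μ/r = (2188)²/2 − 3.986×10¹⁴/3.278×10⁷ = -9.766×10⁶ J/kg.
Since ε = −μ/(2a), a = −μ/(2ε) = 2.041×10⁷ m = 20407 km.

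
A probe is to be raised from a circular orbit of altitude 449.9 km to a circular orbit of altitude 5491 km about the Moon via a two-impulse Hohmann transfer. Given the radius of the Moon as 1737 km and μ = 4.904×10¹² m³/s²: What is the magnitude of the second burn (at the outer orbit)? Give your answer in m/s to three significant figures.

Δv ≈ 262 m/s

r₁ = 1737 + 449.9 = 2186.9 km = 2.1869×10⁶ m.
r₂ = 1737 + 5491 = 7228.0 km = 7.2280×10⁶ m.
Transfer ellipse a_t = (r₁ + r₂)/2 = 4.707×10⁶ m.
At r₁: circular v_c1 = √(μ/r₁) = 1497 m/s; transfer-perilune v_p = √[μ(2/r₁ − 1/a_t)] = 1856 m/s.
At r₂: circular v_c2 = √(μ/r₂) = 823.7 m/s; transfer-apolune v_a = √[μ(2/r₂ − 1/a_t)] = 561.4 m/s.
Δv₂ = v_c2 − v_a = 262.3 m/s.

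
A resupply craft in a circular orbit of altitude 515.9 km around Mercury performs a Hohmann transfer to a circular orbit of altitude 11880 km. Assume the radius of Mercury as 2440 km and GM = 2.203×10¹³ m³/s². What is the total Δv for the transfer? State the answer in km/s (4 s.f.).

Δv_total ≈ 1.300 km/s

r₁ = 2440 + 515.9 = 2955.9 km = 2.9559×10⁶ m.
r₂ = 2440 + 11880 = 14320 km = 1.4320×10⁷ m.
Transfer ellipse a_t = (r₁ + r₂)/2 = 8.638×10⁶ m.
At r₁: circular v_c1 = √(μ/r₁) = 2730 m/s; transfer-periherm v_p = √[μ(2/r₁ − 1/a_t)] = 3515 m/s.
Δv₁ = v_p − v_c1 = 785.0 m/s.
At r₂: circular v_c2 = √(μ/r₂) = 1240 m/s; transfer-apoherm v_a = √[μ(2/r₂ − 1/a_t)] = 725.6 m/s.
Δv₂ = v_c2 − v_a = 514.8 m/s.
Total Δv = Δv₁ + Δv₂ = 1300 m/s = 1.300 km/s.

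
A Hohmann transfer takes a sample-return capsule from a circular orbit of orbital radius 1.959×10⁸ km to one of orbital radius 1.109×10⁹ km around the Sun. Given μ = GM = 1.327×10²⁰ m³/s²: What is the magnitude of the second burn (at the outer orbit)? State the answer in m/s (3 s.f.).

Δv ≈ 4940 m/s

r₁ = 1.959×10⁸ km = 1.959×10¹¹ m.
r₂ = 1.109×10⁹ km = 1.109×10¹² m.
Transfer ellipse a_t = (r₁ + r₂)/2 = 6.524×10¹¹ m.
At r₁: circular v_c1 = √(μ/r₁) = 26030 m/s; transfer-perihelion v_p = √[μ(2/r₁ − 1/a_t)] = 33930 m/s.
At r₂: circular v_c2 = √(μ/r₂) = 10940 m/s; transfer-aphelion v_a = √[μ(2/r₂ − 1/a_t)] = 5994 m/s.
Δv₂ = v_c2 − v_a = 4945 m/s.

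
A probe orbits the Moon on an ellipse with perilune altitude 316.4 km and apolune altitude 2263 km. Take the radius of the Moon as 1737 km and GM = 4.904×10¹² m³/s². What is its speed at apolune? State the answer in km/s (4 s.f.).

v ≈ 0.912 km/s

r_p = 1737 + 316.4 = 2053.4 km = 2.0534×10⁶ m.
r_a = 1737 + 2263 = 4000.0 km = 4.0000×10⁶ m.
Semi-major axis a = (r_p + r_a)/2 = 3026.7 km = 3.027×10⁶ m.
Vis-viva: v² = μ(2/r − 1/a) = 4.904×10¹² × (5.000×10⁻⁷ − 3.304×10⁻⁷) = 8.318×10⁵ m²/s².
v = 912.0 m/s = 0.912 km/s.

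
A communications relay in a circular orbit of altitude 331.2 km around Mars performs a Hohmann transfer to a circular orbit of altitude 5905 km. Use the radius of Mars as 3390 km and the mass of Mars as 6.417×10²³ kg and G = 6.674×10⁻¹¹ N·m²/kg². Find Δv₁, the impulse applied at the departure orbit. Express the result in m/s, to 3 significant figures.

μ = GM = 6.674×10⁻¹¹ × 6.417×10²³ = 4.283×10¹³ m³/s².
r₁ = 3390 + 331.2 = 3721.2 km = 3.7212×10⁶ m.
r₂ = 3390 + 5905 = 9295.0 km = 9.2950×10⁶ m.
Transfer ellipse a_t = (r₁ + r₂)/2 = 6.508×10⁶ m.
At r₁: circular v_c1 = √(μ/r₁) = 3392 m/s; transfer-periapsis v_p = √[μ(2/r₁ − 1/a_t)] = 4054 m/s.
Δv₁ = v_p − v_c1 = 661.8 m/s.

Δv ≈ 662 m/s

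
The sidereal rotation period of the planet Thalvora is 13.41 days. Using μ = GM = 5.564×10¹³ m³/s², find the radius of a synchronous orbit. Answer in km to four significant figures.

T = 13.41 days = 1.159×10⁶ s.
A synchronous orbit has period T, so by Kepler's third law a = (μT²/4π²)^(1/3).
μT²/4π² = 5.564×10¹³ × (1.159×10⁶)² / 39.48 = 1.892×10²⁴ m³.
a = 1.237×10⁸ m = 1.2368×10⁵ km.

r_sync ≈ 1.237×10⁵ km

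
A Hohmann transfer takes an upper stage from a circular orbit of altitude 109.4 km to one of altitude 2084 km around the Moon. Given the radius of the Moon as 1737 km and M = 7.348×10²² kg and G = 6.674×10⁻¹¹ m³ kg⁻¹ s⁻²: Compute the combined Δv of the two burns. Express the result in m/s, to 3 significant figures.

μ = GM = 6.674×10⁻¹¹ × 7.348×10²² = 4.904×10¹² m³/s².
r₁ = 1737 + 109.4 = 1846.4 km = 1.8464×10⁶ m.
r₂ = 1737 + 2084 = 3821.0 km = 3.8210×10⁶ m.
Transfer ellipse a_t = (r₁ + r₂)/2 = 2.834×10⁶ m.
At r₁: circular v_c1 = √(μ/r₁) = 1630 m/s; transfer-perilune v_p = √[μ(2/r₁ − 1/a_t)] = 1892 m/s.
Δv₁ = v_p − v_c1 = 262.7 m/s.
At r₂: circular v_c2 = √(μ/r₂) = 1133 m/s; transfer-apolune v_a = √[μ(2/r₂ − 1/a_t)] = 914.5 m/s.
Δv₂ = v_c2 − v_a = 218.4 m/s.
Total Δv = Δv₁ + Δv₂ = 481.1 m/s.

Δv_total ≈ 481 m/s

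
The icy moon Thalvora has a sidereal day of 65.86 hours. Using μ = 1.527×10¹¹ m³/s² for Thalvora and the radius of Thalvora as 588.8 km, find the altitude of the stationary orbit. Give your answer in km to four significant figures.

T = 65.86 hours = 2.371×10⁵ s.
A synchronous orbit has period T, so by Kepler's third law a = (μT²/4π²)^(1/3).
μT²/4π² = 1.527×10¹¹ × (2.371×10⁵)² / 39.48 = 2.174×10²⁰ m³.
a = 6.013×10⁶ m = 6013.2 km.
Altitude h = a − R = 6013.2 − 588.8 = 5424.4 km.

h_sync ≈ 5424 km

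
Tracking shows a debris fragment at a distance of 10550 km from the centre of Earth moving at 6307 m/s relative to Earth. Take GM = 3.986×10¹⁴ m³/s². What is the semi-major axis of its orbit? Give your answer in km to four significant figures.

r = 1.055×10⁷ m.
Specific orbital energy ε = v²/2 − μ/r = (6307)²/2 − 3.986×10¹⁴/1.055×10⁷ = -1.789×10⁷ J/kg.
Since ε = −μ/(2a), a = −μ/(2ε) = 1.114×10⁷ m = 11139 km.

a ≈ 11140 km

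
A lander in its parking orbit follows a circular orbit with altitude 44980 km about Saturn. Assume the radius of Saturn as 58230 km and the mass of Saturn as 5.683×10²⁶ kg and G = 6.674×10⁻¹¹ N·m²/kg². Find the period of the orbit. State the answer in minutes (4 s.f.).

μ = GM = 6.674×10⁻¹¹ × 5.683×10²⁶ = 3.793×10¹⁶ m³/s².
r = 58230 + 44980 = 103210 km = 1.0321×10⁸ m.
Kepler's third law: T = 2π√(r³/μ) = 2π√((1.032×10⁸)³ / 3.793×10¹⁶).
r³/μ = 2.899×10⁷ s², so T = 2π × 5.384×10³ = 3.383×10⁴ s.
Converting: 3.383×10⁴ s ÷ 60.00 = 563.8 minutes.

T ≈ 563.8 minutes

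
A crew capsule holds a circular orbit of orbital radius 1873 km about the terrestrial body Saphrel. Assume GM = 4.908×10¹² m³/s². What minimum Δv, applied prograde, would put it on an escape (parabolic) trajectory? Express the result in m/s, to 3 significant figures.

Δv ≈ 671 m/s

r = 1873 km = 1.873×10⁶ m.
Circular speed v_c = √(μ/r) = 1619 m/s.
Escape speed v_esc = √(2μ/r) = √2 × v_c = 2289 m/s.
Δv = v_esc − v_c = 670.5 m/s.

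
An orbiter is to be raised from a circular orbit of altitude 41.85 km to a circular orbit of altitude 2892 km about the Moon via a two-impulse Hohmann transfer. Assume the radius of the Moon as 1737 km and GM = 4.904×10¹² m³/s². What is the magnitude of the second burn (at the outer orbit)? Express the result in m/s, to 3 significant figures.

r₁ = 1737 + 41.85 = 1778.8 km = 1.7788×10⁶ m.
r₂ = 1737 + 2892 = 4629.0 km = 4.6290×10⁶ m.
Transfer ellipse a_t = (r₁ + r₂)/2 = 3.204×10⁶ m.
At r₁: circular v_c1 = √(μ/r₁) = 1660 m/s; transfer-perilune v_p = √[μ(2/r₁ − 1/a_t)] = 1996 m/s.
At r₂: circular v_c2 = √(μ/r₂) = 1029 m/s; transfer-apolune v_a = √[μ(2/r₂ − 1/a_t)] = 766.9 m/s.
Δv₂ = v_c2 − v_a = 262.3 m/s.

Δv ≈ 262 m/s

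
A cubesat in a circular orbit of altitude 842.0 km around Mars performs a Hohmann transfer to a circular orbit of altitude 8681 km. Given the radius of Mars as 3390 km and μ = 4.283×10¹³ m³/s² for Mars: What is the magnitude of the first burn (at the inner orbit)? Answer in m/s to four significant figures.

r₁ = 3390 + 842.0 = 4232.0 km = 4.2320×10⁶ m.
r₂ = 3390 + 8681 = 12071 km = 1.2071×10⁷ m.
Transfer ellipse a_t = (r₁ + r₂)/2 = 8.152×10⁶ m.
At r₁: circular v_c1 = √(μ/r₁) = 3181 m/s; transfer-periapsis v_p = √[μ(2/r₁ − 1/a_t)] = 3871 m/s.
Δv₁ = v_p − v_c1 = 690.0 m/s.

Δv ≈ 690.0 m/s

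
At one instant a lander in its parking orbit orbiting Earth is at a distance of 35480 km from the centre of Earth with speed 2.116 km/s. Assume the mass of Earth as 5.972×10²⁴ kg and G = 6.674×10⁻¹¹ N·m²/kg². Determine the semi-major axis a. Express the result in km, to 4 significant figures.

a ≈ 22160 km

μ = GM = 6.674×10⁻¹¹ × 5.972×10²⁴ = 3.986×10¹⁴ m³/s².
r = 3.548×10⁷ m.
Vis-viva rearranged: 1/a = 2/r − v²/μ = 5.637×10⁻⁸ − 1.123×10⁻⁸ = 4.514×10⁻⁸ m⁻¹.
a = 2.216×10⁷ m = 22155 km.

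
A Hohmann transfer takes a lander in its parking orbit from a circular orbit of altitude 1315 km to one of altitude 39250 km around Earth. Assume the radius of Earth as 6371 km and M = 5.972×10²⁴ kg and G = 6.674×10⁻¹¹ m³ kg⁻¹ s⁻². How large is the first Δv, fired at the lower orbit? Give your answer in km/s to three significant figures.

μ = GM = 6.674×10⁻¹¹ × 5.972×10²⁴ = 3.986×10¹⁴ m³/s².
r₁ = 6371 + 1315 = 7686.0 km = 7.6860×10⁶ m.
r₂ = 6371 + 39250 = 45621 km = 4.5621×10⁷ m.
Transfer ellipse a_t = (r₁ + r₂)/2 = 2.665×10⁷ m.
At r₁: circular v_c1 = √(μ/r₁) = 7201 m/s; transfer-perigee v_p = √[μ(2/r₁ − 1/a_t)] = 9421 m/s.
Δv₁ = v_p − v_c1 = 2220 m/s.
= 2.220 km/s.

Δv ≈ 2.22 km/s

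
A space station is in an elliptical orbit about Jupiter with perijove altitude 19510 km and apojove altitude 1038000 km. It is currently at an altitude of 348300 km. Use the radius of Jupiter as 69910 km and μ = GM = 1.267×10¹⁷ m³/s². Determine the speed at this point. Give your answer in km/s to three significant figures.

r_p = 69910 + 19510 = 89420 km = 8.9420×10⁷ m.
r_a = 69910 + 1038000 = 1107900 km = 1.1079×10⁹ m.
r = 69910 + 348300 = 4.1821×10⁵ km = 4.182×10⁸ m.
Semi-major axis a = (r_p + r_a)/2 = 5.9866×10⁵ km = 5.987×10⁸ m.
Vis-viva: v² = μ(2/r − 1/a) = 1.267×10¹⁷ × (4.782×10⁻⁹ − 1.670×10⁻⁹) = 3.943×10⁸ m²/s².
v = 19860 m/s = 19.86 km/s.

v ≈ 19.9 km/s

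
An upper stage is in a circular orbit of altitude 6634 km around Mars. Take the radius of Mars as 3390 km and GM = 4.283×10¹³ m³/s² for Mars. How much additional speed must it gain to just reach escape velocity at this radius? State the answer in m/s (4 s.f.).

r = 3390 + 6634 = 10024 km = 1.0024×10⁷ m.
Circular speed v_c = √(μ/r) = 2067 m/s.
Escape speed v_esc = √(2μ/r) = √2 × v_c = 2923 m/s.
Δv = v_esc − v_c = 856.2 m/s.

Δv ≈ 856.2 m/s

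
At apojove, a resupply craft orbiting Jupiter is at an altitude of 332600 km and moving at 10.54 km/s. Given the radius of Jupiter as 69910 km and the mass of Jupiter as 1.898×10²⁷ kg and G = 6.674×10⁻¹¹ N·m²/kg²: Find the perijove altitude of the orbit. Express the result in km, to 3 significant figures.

μ = GM = 6.674×10⁻¹¹ × 1.898×10²⁷ = 1.267×10¹⁷ m³/s².
r_a = 69910 + 332600 = 4.0251×10⁵ km = 4.025×10⁸ m.
Specific energy ε = v²/2 − μ/r = -2.592×10⁸ J/kg, so a = −μ/(2ε) = 2.444×10⁸ m.
The apsides satisfy r_p + r_a = 2a, so the perijove radius is 2a − r_a = 8.627×10⁷ m = 86270 km.
Perijove altitude = 86270 − 69910 = 16360 km.

perijove altitude ≈ 16400 km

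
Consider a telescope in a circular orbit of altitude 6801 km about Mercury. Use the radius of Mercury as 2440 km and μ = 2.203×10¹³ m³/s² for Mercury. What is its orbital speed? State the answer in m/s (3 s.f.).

r = 2440 + 6801 = 9241.0 km = 9.2410×10⁶ m.
For a circular orbit v = √(μ/r) = √(2.203×10¹³ / 9.241×10⁶) = √(2.384×10⁶) = 1544 m/s.

v ≈ 1540 m/s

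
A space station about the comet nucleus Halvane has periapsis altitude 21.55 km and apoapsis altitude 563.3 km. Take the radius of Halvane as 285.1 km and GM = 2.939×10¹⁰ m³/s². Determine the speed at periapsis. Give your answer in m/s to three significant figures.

r_p = 285.1 + 21.55 = 306.65 km = 3.0665×10⁵ m.
r_a = 285.1 + 563.3 = 848.40 km = 8.4840×10⁵ m.
Semi-major axis a = (r_p + r_a)/2 = 577.52 km = 5.775×10⁵ m.
Vis-viva: v² = μ(2/r − 1/a) = 2.939×10¹⁰ × (6.522×10⁻⁶ − 1.732×10⁻⁶) = 1.408×10⁵ m²/s².
v = 375.2 m/s.

v ≈ 375 m/s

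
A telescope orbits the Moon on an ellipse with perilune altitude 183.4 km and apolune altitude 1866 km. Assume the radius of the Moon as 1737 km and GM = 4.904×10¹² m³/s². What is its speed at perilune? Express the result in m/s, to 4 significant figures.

v ≈ 1825 m/s

r_p = 1737 + 183.4 = 1920.4 km = 1.9204×10⁶ m.
r_a = 1737 + 1866 = 3603.0 km = 3.6030×10⁶ m.
Semi-major axis a = (r_p + r_a)/2 = 2761.7 km = 2.762×10⁶ m.
Vis-viva: v² = μ(2/r − 1/a) = 4.904×10¹² × (1.041×10⁻⁶ − 3.621×10⁻⁷) = 3.332×10⁶ m²/s².
v = 1825 m/s.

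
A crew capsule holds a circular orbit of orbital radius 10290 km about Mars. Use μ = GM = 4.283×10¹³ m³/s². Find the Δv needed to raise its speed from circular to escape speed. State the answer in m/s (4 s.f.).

Δv ≈ 845.1 m/s

r = 10290 km = 1.029×10⁷ m.
Circular speed v_c = √(μ/r) = 2040 m/s.
Escape speed v_esc = √(2μ/r) = √2 × v_c = 2885 m/s.
Δv = v_esc − v_c = 845.1 m/s.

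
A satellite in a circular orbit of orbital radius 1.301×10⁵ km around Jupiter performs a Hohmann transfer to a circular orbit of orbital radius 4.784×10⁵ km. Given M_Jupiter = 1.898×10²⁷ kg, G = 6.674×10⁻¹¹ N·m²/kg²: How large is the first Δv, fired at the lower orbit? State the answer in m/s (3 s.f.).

μ = GM = 6.674×10⁻¹¹ × 1.898×10²⁷ = 1.267×10¹⁷ m³/s².
r₁ = 1.301×10⁵ km = 1.301×10⁸ m.
r₂ = 4.784×10⁵ km = 4.784×10⁸ m.
Transfer ellipse a_t = (r₁ + r₂)/2 = 3.042×10⁸ m.
At r₁: circular v_c1 = √(μ/r₁) = 31200 m/s; transfer-perijove v_p = √[μ(2/r₁ − 1/a_t)] = 39130 m/s.
Δv₁ = v_p − v_c1 = 7924 m/s.

Δv ≈ 7920 m/s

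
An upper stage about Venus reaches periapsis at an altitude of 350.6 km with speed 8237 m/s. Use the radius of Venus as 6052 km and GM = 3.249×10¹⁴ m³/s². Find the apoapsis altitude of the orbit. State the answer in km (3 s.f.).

r_p = 6052 + 350.6 = 6402.6 km = 6.403×10⁶ m.
Specific energy ε = v²/2 − μ/r = -1.682×10⁷ J/kg, so a = −μ/(2ε) = 9.658×10⁶ m.
The apsides satisfy r_p + r_a = 2a, so the apoapsis radius is 2a − r_p = 1.291×10⁷ m = 12913 km.
Apoapsis altitude = 12913 − 6052 = 6860.6 km.

apoapsis altitude ≈ 6860 km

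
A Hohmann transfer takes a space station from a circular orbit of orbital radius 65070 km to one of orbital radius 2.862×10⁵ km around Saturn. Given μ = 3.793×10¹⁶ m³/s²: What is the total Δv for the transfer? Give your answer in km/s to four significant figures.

r₁ = 65070 km = 6.507×10⁷ m.
r₂ = 2.862×10⁵ km = 2.862×10⁸ m.
Transfer ellipse a_t = (r₁ + r₂)/2 = 1.756×10⁸ m.
At r₁: circular v_c1 = √(μ/r₁) = 24140 m/s; transfer-perikrone v_p = √[μ(2/r₁ − 1/a_t)] = 30820 m/s.
Δv₁ = v_p − v_c1 = 6676 m/s.
At r₂: circular v_c2 = √(μ/r₂) = 11510 m/s; transfer-apokrone v_a = √[μ(2/r₂ − 1/a_t)] = 7007 m/s.
Δv₂ = v_c2 − v_a = 4505 m/s.
Total Δv = Δv₁ + Δv₂ = 11180 m/s = 11.18 km/s.

Δv_total ≈ 11.18 km/s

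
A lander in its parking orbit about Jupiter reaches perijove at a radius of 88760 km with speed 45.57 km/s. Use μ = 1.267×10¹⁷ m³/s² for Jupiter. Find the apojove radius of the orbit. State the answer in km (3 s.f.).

r_p = 8.876×10⁷ m.
Specific energy ε = v²/2 − μ/r = -3.891×10⁸ J/kg, so a = −μ/(2ε) = 1.628×10⁸ m.
The apsides satisfy r_p + r_a = 2a, so the apojove radius is 2a − r_p = 2.368×10⁸ m = 2.3684×10⁵ km.

apojove radius ≈ 2.37×10⁵ km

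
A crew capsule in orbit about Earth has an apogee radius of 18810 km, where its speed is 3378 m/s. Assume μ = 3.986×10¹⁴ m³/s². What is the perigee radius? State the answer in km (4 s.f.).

r_a = 1.881×10⁷ m.
Specific energy ε = v²/2 − μ/r = -1.549×10⁷ J/kg, so a = −μ/(2ε) = 1.287×10⁷ m.
The apsides satisfy r_p + r_a = 2a, so the perigee radius is 2a − r_a = 6.930×10⁶ m = 6930.4 km.

perigee radius ≈ 6930 km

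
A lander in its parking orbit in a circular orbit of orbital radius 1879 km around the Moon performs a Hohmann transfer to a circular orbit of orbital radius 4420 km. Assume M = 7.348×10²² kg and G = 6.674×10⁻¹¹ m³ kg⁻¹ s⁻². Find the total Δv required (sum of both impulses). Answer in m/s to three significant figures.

Δv_total ≈ 538 m/s

μ = GM = 6.674×10⁻¹¹ × 7.348×10²² = 4.904×10¹² m³/s².
r₁ = 1879 km = 1.879×10⁶ m.
r₂ = 4420 km = 4.420×10⁶ m.
Transfer ellipse a_t = (r₁ + r₂)/2 = 3.150×10⁶ m.
At r₁: circular v_c1 = √(μ/r₁) = 1616 m/s; transfer-perilune v_p = √[μ(2/r₁ − 1/a_t)] = 1914 m/s.
Δv₁ = v_p − v_c1 = 298.3 m/s.
At r₂: circular v_c2 = √(μ/r₂) = 1053 m/s; transfer-apolune v_a = √[μ(2/r₂ − 1/a_t)] = 813.6 m/s.
Δv₂ = v_c2 − v_a = 239.7 m/s.
Total Δv = Δv₁ + Δv₂ = 538.0 m/s.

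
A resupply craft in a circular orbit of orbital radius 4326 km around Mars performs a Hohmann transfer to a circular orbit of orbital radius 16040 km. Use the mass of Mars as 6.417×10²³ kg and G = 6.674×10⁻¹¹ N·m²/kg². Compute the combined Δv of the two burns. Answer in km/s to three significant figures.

Δv_total ≈ 1.37 km/s

μ = GM = 6.674×10⁻¹¹ × 6.417×10²³ = 4.283×10¹³ m³/s².
r₁ = 4326 km = 4.326×10⁶ m.
r₂ = 16040 km = 1.604×10⁷ m.
Transfer ellipse a_t = (r₁ + r₂)/2 = 1.018×10⁷ m.
At r₁: circular v_c1 = √(μ/r₁) = 3146 m/s; transfer-periapsis v_p = √[μ(2/r₁ − 1/a_t)] = 3949 m/s.
Δv₁ = v_p − v_c1 = 802.5 m/s.
At r₂: circular v_c2 = √(μ/r₂) = 1634 m/s; transfer-apoapsis v_a = √[μ(2/r₂ − 1/a_t)] = 1065 m/s.
Δv₂ = v_c2 − v_a = 569.0 m/s.
Total Δv = Δv₁ + Δv₂ = 1372 m/s = 1.372 km/s.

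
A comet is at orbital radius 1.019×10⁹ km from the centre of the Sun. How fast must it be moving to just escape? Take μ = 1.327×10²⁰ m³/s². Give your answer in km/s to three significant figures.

v_esc ≈ 16.1 km/s

r = 1.019×10⁹ km = 1.019×10¹² m.
Escape speed v_esc = √(2μ/r) = √(2 × 1.327×10²⁰ / 1.019×10¹²) = √(2.605×10⁸) = 16140 m/s.
= 16.14 km/s.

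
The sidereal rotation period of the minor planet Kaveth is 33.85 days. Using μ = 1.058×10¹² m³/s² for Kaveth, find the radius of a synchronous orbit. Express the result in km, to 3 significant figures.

T = 33.85 days = 2.925×10⁶ s.
A synchronous orbit has period T, so by Kepler's third law a = (μT²/4π²)^(1/3).
μT²/4π² = 1.058×10¹² × (2.925×10⁶)² / 39.48 = 2.292×10²³ m³.
a = 6.120×10⁷ m = 61201 km.

r_sync ≈ 61200 km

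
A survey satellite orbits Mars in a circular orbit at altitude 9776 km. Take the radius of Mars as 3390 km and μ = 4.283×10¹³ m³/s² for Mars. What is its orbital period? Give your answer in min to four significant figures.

T ≈ 764.4 min

r = 3390 + 9776 = 13166 km = 1.3166×10⁷ m.
Kepler's third law: T = 2π√(r³/μ) = 2π√((1.317×10⁷)³ / 4.283×10¹³).
r³/μ = 5.329×10⁷ s², so T = 2π × 7.300×10³ = 4.587×10⁴ s.
Converting: 4.587×10⁴ s ÷ 60.00 = 764.4 min.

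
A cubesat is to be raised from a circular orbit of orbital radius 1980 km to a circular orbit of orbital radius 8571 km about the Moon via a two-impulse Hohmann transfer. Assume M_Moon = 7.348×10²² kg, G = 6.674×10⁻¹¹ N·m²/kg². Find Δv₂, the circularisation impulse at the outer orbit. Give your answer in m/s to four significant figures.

Δv ≈ 293.0 m/s

μ = GM = 6.674×10⁻¹¹ × 7.348×10²² = 4.904×10¹² m³/s².
r₁ = 1980 km = 1.980×10⁶ m.
r₂ = 8571 km = 8.571×10⁶ m.
Transfer ellipse a_t = (r₁ + r₂)/2 = 5.276×10⁶ m.
At r₁: circular v_c1 = √(μ/r₁) = 1574 m/s; transfer-perilune v_p = √[μ(2/r₁ − 1/a_t)] = 2006 m/s.
At r₂: circular v_c2 = √(μ/r₂) = 756.4 m/s; transfer-apolune v_a = √[μ(2/r₂ − 1/a_t)] = 463.4 m/s.
Δv₂ = v_c2 − v_a = 293.0 m/s.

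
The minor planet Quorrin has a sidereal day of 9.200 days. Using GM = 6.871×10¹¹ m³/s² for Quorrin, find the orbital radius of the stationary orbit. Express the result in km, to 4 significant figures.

r_sync ≈ 22240 km

T = 9.200 days = 7.949×10⁵ s.
A synchronous orbit has period T, so by Kepler's third law a = (μT²/4π²)^(1/3).
μT²/4π² = 6.871×10¹¹ × (7.949×10⁵)² / 39.48 = 1.100×10²² m³.
a = 2.224×10⁷ m = 22238 km.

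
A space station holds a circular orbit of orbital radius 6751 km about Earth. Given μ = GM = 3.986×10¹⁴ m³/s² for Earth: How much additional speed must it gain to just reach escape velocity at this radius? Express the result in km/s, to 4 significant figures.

r = 6751 km = 6.751×10⁶ m.
Circular speed v_c = √(μ/r) = 7684 m/s.
Escape speed v_esc = √(2μ/r) = √2 × v_c = 10870 m/s.
Δv = v_esc − v_c = 3183 m/s = 3.183 km/s.

Δv ≈ 3.183 km/s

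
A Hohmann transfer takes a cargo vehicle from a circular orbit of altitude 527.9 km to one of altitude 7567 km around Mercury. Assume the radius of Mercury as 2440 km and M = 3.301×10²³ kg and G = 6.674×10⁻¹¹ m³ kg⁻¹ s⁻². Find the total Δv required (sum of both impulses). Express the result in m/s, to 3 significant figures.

Δv_total ≈ 1140 m/s

μ = GM = 6.674×10⁻¹¹ × 3.301×10²³ = 2.203×10¹³ m³/s².
r₁ = 2440 + 527.9 = 2967.9 km = 2.9679×10⁶ m.
r₂ = 2440 + 7567 = 10007 km = 1.0007×10⁷ m.
Transfer ellipse a_t = (r₁ + r₂)/2 = 6.487×10⁶ m.
At r₁: circular v_c1 = √(μ/r₁) = 2725 m/s; transfer-periherm v_p = √[μ(2/r₁ − 1/a_t)] = 3384 m/s.
Δv₁ = v_p − v_c1 = 659.3 m/s.
At r₂: circular v_c2 = √(μ/r₂) = 1484 m/s; transfer-apoherm v_a = √[μ(2/r₂ − 1/a_t)] = 1004 m/s.
Δv₂ = v_c2 − v_a = 480.2 m/s.
Total Δv = Δv₁ + Δv₂ = 1139 m/s.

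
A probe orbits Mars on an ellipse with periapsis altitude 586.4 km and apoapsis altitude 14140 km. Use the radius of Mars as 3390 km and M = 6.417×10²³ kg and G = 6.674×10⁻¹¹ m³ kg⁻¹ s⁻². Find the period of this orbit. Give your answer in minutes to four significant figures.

T ≈ 564.3 minutes

μ = GM = 6.674×10⁻¹¹ × 6.417×10²³ = 4.283×10¹³ m³/s².
r_p = 3390 + 586.4 = 3976.4 km = 3.9764×10⁶ m.
r_a = 3390 + 14140 = 17530 km = 1.7530×10⁷ m.
Semi-major axis a = (r_p + r_a)/2 = (3976.4 + 17530)/2 = 10753 km = 1.075×10⁷ m.
By Kepler's third law T = 2π√(a³/μ) = 2π × 5.388×10³ = 3.386×10⁴ s.
= 564.3 minutes.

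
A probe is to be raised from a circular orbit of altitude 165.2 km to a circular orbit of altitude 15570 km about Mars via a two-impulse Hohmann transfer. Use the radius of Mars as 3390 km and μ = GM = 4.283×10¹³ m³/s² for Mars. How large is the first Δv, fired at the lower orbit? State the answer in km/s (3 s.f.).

Δv ≈ 1.03 km/s

r₁ = 3390 + 165.2 = 3555.2 km = 3.5552×10⁶ m.
r₂ = 3390 + 15570 = 18960 km = 1.8960×10⁷ m.
Transfer ellipse a_t = (r₁ + r₂)/2 = 1.126×10⁷ m.
At r₁: circular v_c1 = √(μ/r₁) = 3471 m/s; transfer-periapsis v_p = √[μ(2/r₁ − 1/a_t)] = 4504 m/s.
Δv₁ = v_p − v_c1 = 1034 m/s.
= 1.034 km/s.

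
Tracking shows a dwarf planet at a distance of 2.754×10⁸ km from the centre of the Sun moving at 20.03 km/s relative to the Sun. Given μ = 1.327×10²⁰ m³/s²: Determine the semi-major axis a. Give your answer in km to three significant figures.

a ≈ 2.36×10⁸ km

r = 2.754×10¹¹ m.
Specific orbital energy ε = v²/2 − μ/r = (20030)²/2 − 1.327×10²⁰/2.754×10¹¹ = -2.812×10⁸ J/kg.
Since ε = −μ/(2a), a = −μ/(2ε) = 2.359×10¹¹ m = 2.3592×10⁸ km.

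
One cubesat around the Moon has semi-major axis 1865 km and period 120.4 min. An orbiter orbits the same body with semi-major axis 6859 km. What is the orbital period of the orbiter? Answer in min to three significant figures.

T₂ ≈ 849 min

Kepler's third law: T² ∝ a³, so T₂ = T₁ (a₂/a₁)^(3/2).
a₂/a₁ = 3.678, (a₂/a₁)^(3/2) = 7.053.
T₂ = 120.4 × 7.053 = 849.2 min.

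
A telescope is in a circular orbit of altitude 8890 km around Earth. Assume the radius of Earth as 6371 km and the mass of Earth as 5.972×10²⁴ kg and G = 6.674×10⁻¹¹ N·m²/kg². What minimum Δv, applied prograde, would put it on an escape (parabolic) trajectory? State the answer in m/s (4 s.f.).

Δv ≈ 2117 m/s

μ = GM = 6.674×10⁻¹¹ × 5.972×10²⁴ = 3.986×10¹⁴ m³/s².
r = 6371 + 8890 = 15261 km = 1.5261×10⁷ m.
Circular speed v_c = √(μ/r) = 5110 m/s.
Escape speed v_esc = √(2μ/r) = √2 × v_c = 7227 m/s.
Δv = v_esc − v_c = 2117 m/s.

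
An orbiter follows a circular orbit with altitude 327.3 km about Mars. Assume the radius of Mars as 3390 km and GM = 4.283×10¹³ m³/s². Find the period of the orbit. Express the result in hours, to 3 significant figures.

T ≈ 1.91 hours

r = 3390 + 327.3 = 3717.3 km = 3.7173×10⁶ m.
Kepler's third law: T = 2π√(r³/μ) = 2π√((3.717×10⁶)³ / 4.283×10¹³).
r³/μ = 1.199×10⁶ s², so T = 2π × 1.095×10³ = 6.881×10³ s.
Converting: 6.881×10³ s ÷ 3600 = 1.911 hours.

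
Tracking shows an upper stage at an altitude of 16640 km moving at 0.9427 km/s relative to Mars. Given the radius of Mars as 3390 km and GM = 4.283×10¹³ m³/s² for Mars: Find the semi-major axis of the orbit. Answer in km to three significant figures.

a ≈ 12600 km

r = 3390 + 16640 = 20030 km = 2.003×10⁷ m.
Specific orbital energy ε = v²/2 − μ/r = (942.7)²/2 − 4.283×10¹³/2.003×10⁷ = -1.694×10⁶ J/kg.
Since ε = −μ/(2a), a = −μ/(2ε) = 1.264×10⁷ m = 12642 km.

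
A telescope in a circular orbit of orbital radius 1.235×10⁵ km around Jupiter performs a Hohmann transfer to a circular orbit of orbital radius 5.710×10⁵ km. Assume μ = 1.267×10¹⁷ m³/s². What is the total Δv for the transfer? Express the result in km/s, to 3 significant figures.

r₁ = 1.235×10⁵ km = 1.235×10⁸ m.
r₂ = 5.710×10⁵ km = 5.710×10⁸ m.
Transfer ellipse a_t = (r₁ + r₂)/2 = 3.472×10⁸ m.
At r₁: circular v_c1 = √(μ/r₁) = 32030 m/s; transfer-perijove v_p = √[μ(2/r₁ − 1/a_t)] = 41070 m/s.
Δv₁ = v_p − v_c1 = 9043 m/s.
At r₂: circular v_c2 = √(μ/r₂) = 14900 m/s; transfer-apojove v_a = √[μ(2/r₂ − 1/a_t)] = 8883 m/s.
Δv₂ = v_c2 − v_a = 6013 m/s.
Total Δv = Δv₁ + Δv₂ = 15060 m/s = 15.06 km/s.

Δv_total ≈ 15.1 km/s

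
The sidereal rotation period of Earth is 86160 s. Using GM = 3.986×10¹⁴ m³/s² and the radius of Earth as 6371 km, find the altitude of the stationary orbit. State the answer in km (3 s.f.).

A synchronous orbit has period T, so by Kepler's third law a = (μT²/4π²)^(1/3).
μT²/4π² = 3.986×10¹⁴ × (8.616×10⁴)² / 39.48 = 7.495×10²² m³.
a = 4.216×10⁷ m = 42163 km.
Altitude h = a − R = 42163 − 6371 = 35792 km.

h_sync ≈ 35800 km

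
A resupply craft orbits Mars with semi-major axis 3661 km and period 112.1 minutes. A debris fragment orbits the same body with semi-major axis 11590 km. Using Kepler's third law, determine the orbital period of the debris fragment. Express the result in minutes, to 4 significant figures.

Kepler's third law: T² ∝ a³, so T₂ = T₁ (a₂/a₁)^(3/2).
a₂/a₁ = 3.166, (a₂/a₁)^(3/2) = 5.633.
T₂ = 112.1 × 5.633 = 631.4 minutes.

T₂ ≈ 631.4 minutes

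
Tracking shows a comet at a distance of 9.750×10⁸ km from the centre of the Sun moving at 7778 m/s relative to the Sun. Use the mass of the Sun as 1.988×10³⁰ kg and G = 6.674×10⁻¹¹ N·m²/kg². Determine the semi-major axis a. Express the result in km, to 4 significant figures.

μ = GM = 6.674×10⁻¹¹ × 1.988×10³⁰ = 1.327×10²⁰ m³/s².
r = 9.750×10¹¹ m.
Specific orbital energy ε = v²/2 − μ/r = (7778)²/2 − 1.327×10²⁰/9.750×10¹¹ = -1.058×10⁸ J/kg.
Since ε = −μ/(2a), a = −μ/(2ε) = 6.268×10¹¹ m = 6.2684×10⁸ km.

a ≈ 6.268×10⁸ km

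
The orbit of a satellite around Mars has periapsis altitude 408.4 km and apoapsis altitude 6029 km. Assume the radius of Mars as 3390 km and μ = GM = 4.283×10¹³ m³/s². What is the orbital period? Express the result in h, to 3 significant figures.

r_p = 3390 + 408.4 = 3798.4 km = 3.7984×10⁶ m.
r_a = 3390 + 6029 = 9419.0 km = 9.4190×10⁶ m.
Semi-major axis a = (r_p + r_a)/2 = (3798.4 + 9419.0)/2 = 6608.7 km = 6.609×10⁶ m.
By Kepler's third law T = 2π√(a³/μ) = 2π × 2.596×10³ = 1.631×10⁴ s.
= 4.531 h.

T ≈ 4.53 h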